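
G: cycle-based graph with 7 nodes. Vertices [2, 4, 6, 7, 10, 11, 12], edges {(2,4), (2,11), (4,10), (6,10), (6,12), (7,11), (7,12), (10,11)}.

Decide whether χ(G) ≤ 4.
Yes, G is 4-colorable

A valid 4-coloring: color 1: [4, 11, 12]; color 2: [2, 7, 10]; color 3: [6].
(χ(G) = 3 ≤ 4.)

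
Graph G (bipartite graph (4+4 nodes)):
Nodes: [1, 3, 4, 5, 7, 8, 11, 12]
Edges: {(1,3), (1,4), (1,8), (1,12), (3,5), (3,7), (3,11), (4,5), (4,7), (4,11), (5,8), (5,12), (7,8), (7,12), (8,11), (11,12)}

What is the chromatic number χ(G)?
Clique number ω(G) = 2 (lower bound: χ ≥ ω).
The graph is bipartite (no odd cycle), so 2 colors suffice: χ(G) = 2.
A valid 2-coloring: color 1: [1, 5, 7, 11]; color 2: [3, 4, 8, 12].

χ(G) = 2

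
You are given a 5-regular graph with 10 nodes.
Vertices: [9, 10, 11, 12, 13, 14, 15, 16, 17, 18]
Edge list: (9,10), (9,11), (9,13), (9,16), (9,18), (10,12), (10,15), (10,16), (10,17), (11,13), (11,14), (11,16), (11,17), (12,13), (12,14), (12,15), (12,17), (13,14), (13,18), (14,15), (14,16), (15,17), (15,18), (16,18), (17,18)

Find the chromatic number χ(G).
χ(G) = 4

Clique number ω(G) = 4 (lower bound: χ ≥ ω).
The clique on [10, 12, 15, 17] has size 4, forcing χ ≥ 4, and the coloring below uses 4 colors, so χ(G) = 4.
A valid 4-coloring: color 1: [9, 14, 17]; color 2: [11, 12, 18]; color 3: [13, 15, 16]; color 4: [10].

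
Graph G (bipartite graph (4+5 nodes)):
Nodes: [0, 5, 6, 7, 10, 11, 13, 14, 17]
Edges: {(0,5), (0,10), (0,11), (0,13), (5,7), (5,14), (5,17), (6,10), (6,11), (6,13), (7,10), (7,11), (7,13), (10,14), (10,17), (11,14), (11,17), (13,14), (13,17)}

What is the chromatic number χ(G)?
χ(G) = 2

Clique number ω(G) = 2 (lower bound: χ ≥ ω).
The graph is bipartite (no odd cycle), so 2 colors suffice: χ(G) = 2.
A valid 2-coloring: color 1: [5, 10, 11, 13]; color 2: [0, 6, 7, 14, 17].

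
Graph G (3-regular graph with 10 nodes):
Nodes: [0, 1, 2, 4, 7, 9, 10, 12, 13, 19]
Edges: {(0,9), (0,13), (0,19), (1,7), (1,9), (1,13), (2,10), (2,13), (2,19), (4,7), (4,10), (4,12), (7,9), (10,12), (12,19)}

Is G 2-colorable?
The clique on vertices [1, 7, 9] has size 3 > 2, so it alone needs 3 colors.

No, G is not 2-colorable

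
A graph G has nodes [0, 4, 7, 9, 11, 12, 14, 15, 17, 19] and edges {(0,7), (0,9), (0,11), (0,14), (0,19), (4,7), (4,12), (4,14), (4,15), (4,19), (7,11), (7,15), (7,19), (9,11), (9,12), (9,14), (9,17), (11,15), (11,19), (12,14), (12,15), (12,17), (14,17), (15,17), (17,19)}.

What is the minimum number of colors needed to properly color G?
Clique number ω(G) = 4 (lower bound: χ ≥ ω).
The clique on [0, 7, 11, 19] has size 4, forcing χ ≥ 4, and the coloring below uses 4 colors, so χ(G) = 4.
A valid 4-coloring: color 1: [9, 15, 19]; color 2: [0, 4, 17]; color 3: [7, 12]; color 4: [11, 14].

χ(G) = 4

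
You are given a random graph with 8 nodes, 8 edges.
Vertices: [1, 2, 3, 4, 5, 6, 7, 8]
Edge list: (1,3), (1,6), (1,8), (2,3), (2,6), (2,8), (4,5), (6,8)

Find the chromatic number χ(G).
Clique number ω(G) = 3 (lower bound: χ ≥ ω).
The clique on [1, 6, 8] has size 3, forcing χ ≥ 3, and the coloring below uses 3 colors, so χ(G) = 3.
A valid 3-coloring: color 1: [1, 2, 5, 7]; color 2: [3, 4, 8]; color 3: [6].

χ(G) = 3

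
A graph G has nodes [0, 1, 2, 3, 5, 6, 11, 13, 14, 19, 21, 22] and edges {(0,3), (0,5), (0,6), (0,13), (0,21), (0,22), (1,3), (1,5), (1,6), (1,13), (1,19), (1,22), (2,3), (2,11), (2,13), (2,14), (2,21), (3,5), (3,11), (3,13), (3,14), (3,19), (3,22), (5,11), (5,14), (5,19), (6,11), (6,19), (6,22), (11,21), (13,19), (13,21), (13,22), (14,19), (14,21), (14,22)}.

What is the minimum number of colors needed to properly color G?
Clique number ω(G) = 4 (lower bound: χ ≥ ω).
The clique on [0, 3, 13, 22] has size 4, forcing χ ≥ 4, and the coloring below uses 4 colors, so χ(G) = 4.
A valid 4-coloring: color 1: [3, 6, 21]; color 2: [5, 13]; color 3: [2, 19, 22]; color 4: [0, 1, 11, 14].

χ(G) = 4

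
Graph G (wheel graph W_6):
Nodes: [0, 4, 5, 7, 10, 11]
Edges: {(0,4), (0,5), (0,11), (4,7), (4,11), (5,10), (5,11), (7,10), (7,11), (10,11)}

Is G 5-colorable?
Yes, G is 5-colorable

A valid 5-coloring: color 1: [11]; color 2: [5, 7]; color 3: [0, 10]; color 4: [4].
(χ(G) = 4 ≤ 5.)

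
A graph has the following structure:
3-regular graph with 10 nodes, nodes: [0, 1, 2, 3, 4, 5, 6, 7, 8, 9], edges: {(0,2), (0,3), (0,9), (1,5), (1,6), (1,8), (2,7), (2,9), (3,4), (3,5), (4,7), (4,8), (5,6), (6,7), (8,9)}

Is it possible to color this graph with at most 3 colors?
Yes, G is 3-colorable

A valid 3-coloring: color 1: [1, 2, 4]; color 2: [0, 5, 7, 8]; color 3: [3, 6, 9].
(χ(G) = 3 ≤ 3.)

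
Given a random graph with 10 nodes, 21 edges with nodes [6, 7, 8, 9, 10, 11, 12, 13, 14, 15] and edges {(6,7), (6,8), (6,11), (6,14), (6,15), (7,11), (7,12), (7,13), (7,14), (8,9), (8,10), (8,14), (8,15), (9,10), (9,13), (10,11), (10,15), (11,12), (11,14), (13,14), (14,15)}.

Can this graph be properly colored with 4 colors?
Yes, G is 4-colorable

A valid 4-coloring: color 1: [10, 12, 14]; color 2: [8, 11, 13]; color 3: [6, 9]; color 4: [7, 15].
(χ(G) = 4 ≤ 4.)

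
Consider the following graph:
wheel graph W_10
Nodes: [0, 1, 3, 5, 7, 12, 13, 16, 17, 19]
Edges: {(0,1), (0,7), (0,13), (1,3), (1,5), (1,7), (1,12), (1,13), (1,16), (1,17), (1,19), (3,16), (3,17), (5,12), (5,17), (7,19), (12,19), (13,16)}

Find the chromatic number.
χ(G) = 4

Clique number ω(G) = 3 (lower bound: χ ≥ ω).
Odd cycle [17, 5, 12, 19, 7, 0, 13, 16, 3] needs 3 colors (χ ≥ 3).
Vertex 1 is adjacent to every vertex of [0, 3, 5, 7, 12, 13, 16, 17, 19], which already need 3 colors among themselves, so 1 needs a new color (χ ≥ 4).
The coloring below uses 4 colors, so χ(G) = 4.
A valid 4-coloring: color 1: [1]; color 2: [7, 12, 16, 17]; color 3: [0, 3, 5, 19]; color 4: [13].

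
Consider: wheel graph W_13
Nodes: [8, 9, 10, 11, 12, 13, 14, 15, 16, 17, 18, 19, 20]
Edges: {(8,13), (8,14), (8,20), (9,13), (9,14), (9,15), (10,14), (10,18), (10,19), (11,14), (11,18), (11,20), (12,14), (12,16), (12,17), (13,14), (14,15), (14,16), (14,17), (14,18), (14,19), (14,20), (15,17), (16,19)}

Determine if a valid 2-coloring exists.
The clique on vertices [8, 14, 20] has size 3 > 2, so it alone needs 3 colors.

No, G is not 2-colorable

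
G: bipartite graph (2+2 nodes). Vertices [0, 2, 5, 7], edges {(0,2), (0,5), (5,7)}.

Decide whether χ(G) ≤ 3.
Yes, G is 3-colorable

A valid 3-coloring: color 1: [2, 5]; color 2: [0, 7].
(χ(G) = 2 ≤ 3.)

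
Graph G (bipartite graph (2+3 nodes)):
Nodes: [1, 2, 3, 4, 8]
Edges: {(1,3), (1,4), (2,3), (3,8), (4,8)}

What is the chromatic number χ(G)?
Clique number ω(G) = 2 (lower bound: χ ≥ ω).
The graph is bipartite (no odd cycle), so 2 colors suffice: χ(G) = 2.
A valid 2-coloring: color 1: [3, 4]; color 2: [1, 2, 8].

χ(G) = 2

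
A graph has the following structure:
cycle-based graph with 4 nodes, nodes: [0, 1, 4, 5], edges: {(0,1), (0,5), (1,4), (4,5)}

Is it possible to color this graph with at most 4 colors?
Yes, G is 4-colorable

A valid 4-coloring: color 1: [0, 4]; color 2: [1, 5].
(χ(G) = 2 ≤ 4.)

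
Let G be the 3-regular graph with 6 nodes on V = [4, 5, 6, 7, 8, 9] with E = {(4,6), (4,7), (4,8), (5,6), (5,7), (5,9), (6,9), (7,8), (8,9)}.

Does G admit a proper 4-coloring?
A valid 4-coloring: color 1: [6, 7]; color 2: [5, 8]; color 3: [4, 9].
(χ(G) = 3 ≤ 4.)

Yes, G is 4-colorable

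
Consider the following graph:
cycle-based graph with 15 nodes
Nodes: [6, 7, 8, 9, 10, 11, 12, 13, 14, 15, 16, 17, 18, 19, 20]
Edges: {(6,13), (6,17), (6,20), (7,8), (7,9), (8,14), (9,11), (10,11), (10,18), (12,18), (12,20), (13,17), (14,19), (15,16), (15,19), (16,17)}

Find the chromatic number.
Clique number ω(G) = 3 (lower bound: χ ≥ ω).
The clique on [6, 13, 17] has size 3, forcing χ ≥ 3, and the coloring below uses 3 colors, so χ(G) = 3.
A valid 3-coloring: color 1: [7, 11, 14, 15, 17, 18, 20]; color 2: [6, 8, 9, 10, 12, 16, 19]; color 3: [13].

χ(G) = 3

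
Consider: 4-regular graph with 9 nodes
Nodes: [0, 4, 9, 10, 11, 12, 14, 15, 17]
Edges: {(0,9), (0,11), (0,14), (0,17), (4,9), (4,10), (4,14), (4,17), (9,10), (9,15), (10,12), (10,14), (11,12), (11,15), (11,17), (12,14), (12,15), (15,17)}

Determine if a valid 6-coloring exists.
Yes, G is 6-colorable

A valid 6-coloring: color 1: [9, 12, 17]; color 2: [0, 4, 15]; color 3: [11, 14]; color 4: [10].
(χ(G) = 4 ≤ 6.)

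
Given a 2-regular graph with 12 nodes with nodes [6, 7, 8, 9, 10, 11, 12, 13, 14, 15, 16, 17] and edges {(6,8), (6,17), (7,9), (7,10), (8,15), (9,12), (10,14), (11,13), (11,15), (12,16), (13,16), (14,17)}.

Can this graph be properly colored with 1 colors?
No, G is not 1-colorable

Edge (6,8) forces its endpoints to differ, so 1 color is not enough.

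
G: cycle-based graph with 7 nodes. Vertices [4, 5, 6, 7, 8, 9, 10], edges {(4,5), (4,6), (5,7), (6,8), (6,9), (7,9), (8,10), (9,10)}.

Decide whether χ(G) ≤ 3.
A valid 3-coloring: color 1: [5, 8, 9]; color 2: [6, 7, 10]; color 3: [4].
(χ(G) = 3 ≤ 3.)

Yes, G is 3-colorable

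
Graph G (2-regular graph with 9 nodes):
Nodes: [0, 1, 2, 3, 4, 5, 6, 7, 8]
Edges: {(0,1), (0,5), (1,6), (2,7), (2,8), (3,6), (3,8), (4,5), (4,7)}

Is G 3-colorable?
Yes, G is 3-colorable

A valid 3-coloring: color 1: [1, 3, 5, 7]; color 2: [0, 4, 6, 8]; color 3: [2].
(χ(G) = 3 ≤ 3.)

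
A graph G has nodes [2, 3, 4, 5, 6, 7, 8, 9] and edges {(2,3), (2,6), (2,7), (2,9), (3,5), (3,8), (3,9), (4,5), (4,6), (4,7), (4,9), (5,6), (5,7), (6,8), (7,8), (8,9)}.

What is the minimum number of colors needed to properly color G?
χ(G) = 3

Clique number ω(G) = 3 (lower bound: χ ≥ ω).
The clique on [3, 8, 9] has size 3, forcing χ ≥ 3, and the coloring below uses 3 colors, so χ(G) = 3.
A valid 3-coloring: color 1: [2, 5, 8]; color 2: [3, 4]; color 3: [6, 7, 9].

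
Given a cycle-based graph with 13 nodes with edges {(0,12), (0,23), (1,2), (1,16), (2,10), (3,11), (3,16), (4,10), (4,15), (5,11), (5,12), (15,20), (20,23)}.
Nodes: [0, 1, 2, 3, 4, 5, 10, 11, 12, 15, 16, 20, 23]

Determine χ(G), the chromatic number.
χ(G) = 3

Clique number ω(G) = 2 (lower bound: χ ≥ ω).
Odd cycle [4, 15, 20, 23, 0, 12, 5, 11, 3, 16, 1, 2, 10] needs 3 colors (χ ≥ 3).
The coloring below uses 3 colors, so χ(G) = 3.
A valid 3-coloring: color 1: [0, 2, 3, 4, 5, 20]; color 2: [10, 11, 12, 15, 16, 23]; color 3: [1].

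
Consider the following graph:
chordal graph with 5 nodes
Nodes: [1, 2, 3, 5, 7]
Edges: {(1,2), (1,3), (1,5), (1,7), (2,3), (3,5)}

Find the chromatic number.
χ(G) = 3

Clique number ω(G) = 3 (lower bound: χ ≥ ω).
The clique on [1, 2, 3] has size 3, forcing χ ≥ 3, and the coloring below uses 3 colors, so χ(G) = 3.
A valid 3-coloring: color 1: [1]; color 2: [3, 7]; color 3: [2, 5].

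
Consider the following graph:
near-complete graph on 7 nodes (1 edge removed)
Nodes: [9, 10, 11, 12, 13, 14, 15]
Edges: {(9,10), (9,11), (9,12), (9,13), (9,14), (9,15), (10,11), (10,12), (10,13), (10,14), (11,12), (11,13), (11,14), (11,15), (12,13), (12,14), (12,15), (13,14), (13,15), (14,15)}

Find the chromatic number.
χ(G) = 6

Clique number ω(G) = 6 (lower bound: χ ≥ ω).
The clique on [9, 10, 11, 12, 13, 14] has size 6, forcing χ ≥ 6, and the coloring below uses 6 colors, so χ(G) = 6.
A valid 6-coloring: color 1: [13]; color 2: [11]; color 3: [9]; color 4: [12]; color 5: [14]; color 6: [10, 15].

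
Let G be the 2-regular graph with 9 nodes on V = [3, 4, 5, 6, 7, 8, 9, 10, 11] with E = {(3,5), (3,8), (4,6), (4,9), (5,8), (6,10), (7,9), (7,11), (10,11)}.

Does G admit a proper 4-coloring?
A valid 4-coloring: color 1: [6, 8, 9, 11]; color 2: [4, 5, 7, 10]; color 3: [3].
(χ(G) = 3 ≤ 4.)

Yes, G is 4-colorable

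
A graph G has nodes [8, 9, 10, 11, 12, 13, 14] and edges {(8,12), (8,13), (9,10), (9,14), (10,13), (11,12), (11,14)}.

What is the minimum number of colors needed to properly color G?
χ(G) = 3

Clique number ω(G) = 2 (lower bound: χ ≥ ω).
Odd cycle [10, 9, 14, 11, 12, 8, 13] needs 3 colors (χ ≥ 3).
The coloring below uses 3 colors, so χ(G) = 3.
A valid 3-coloring: color 1: [8, 10, 14]; color 2: [9, 11, 13]; color 3: [12].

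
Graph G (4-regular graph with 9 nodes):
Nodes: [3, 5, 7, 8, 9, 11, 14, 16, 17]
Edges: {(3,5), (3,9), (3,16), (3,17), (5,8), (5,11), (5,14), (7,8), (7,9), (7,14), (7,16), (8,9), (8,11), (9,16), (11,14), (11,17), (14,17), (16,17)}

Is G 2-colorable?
The clique on vertices [3, 9, 16] has size 3 > 2, so it alone needs 3 colors.

No, G is not 2-colorable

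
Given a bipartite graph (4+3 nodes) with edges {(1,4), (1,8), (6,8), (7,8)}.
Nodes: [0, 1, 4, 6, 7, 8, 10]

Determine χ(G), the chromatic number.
χ(G) = 2

Clique number ω(G) = 2 (lower bound: χ ≥ ω).
The graph is bipartite (no odd cycle), so 2 colors suffice: χ(G) = 2.
A valid 2-coloring: color 1: [0, 4, 8, 10]; color 2: [1, 6, 7].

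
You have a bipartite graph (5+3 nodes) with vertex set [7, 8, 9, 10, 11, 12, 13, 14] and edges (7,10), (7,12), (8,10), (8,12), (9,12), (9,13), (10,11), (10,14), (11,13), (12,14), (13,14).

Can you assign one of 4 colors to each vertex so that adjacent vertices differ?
A valid 4-coloring: color 1: [10, 12, 13]; color 2: [7, 8, 9, 11, 14].
(χ(G) = 2 ≤ 4.)

Yes, G is 4-colorable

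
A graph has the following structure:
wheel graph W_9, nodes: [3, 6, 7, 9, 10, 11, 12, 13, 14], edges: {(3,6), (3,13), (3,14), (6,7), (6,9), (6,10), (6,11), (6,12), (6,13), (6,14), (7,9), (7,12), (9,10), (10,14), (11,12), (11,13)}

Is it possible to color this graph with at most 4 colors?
A valid 4-coloring: color 1: [6]; color 2: [9, 12, 13, 14]; color 3: [3, 7, 10, 11].
(χ(G) = 3 ≤ 4.)

Yes, G is 4-colorable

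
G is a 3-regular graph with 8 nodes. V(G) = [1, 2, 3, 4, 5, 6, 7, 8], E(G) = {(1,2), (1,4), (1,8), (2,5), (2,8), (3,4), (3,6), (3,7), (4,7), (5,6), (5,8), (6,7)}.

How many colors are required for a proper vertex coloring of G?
Clique number ω(G) = 3 (lower bound: χ ≥ ω).
The clique on [1, 2, 8] has size 3, forcing χ ≥ 3, and the coloring below uses 3 colors, so χ(G) = 3.
A valid 3-coloring: color 1: [1, 5, 7]; color 2: [2, 4, 6]; color 3: [3, 8].

χ(G) = 3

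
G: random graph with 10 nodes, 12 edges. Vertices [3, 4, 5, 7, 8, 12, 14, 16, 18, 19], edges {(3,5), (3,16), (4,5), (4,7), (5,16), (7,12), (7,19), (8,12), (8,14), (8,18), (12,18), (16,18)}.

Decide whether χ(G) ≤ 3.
Yes, G is 3-colorable

A valid 3-coloring: color 1: [7, 8, 16]; color 2: [5, 14, 18, 19]; color 3: [3, 4, 12].
(χ(G) = 3 ≤ 3.)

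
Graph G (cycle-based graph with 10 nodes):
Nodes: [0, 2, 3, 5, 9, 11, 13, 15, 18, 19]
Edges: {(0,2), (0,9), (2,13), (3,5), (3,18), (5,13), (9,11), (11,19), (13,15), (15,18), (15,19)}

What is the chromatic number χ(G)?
Clique number ω(G) = 2 (lower bound: χ ≥ ω).
Odd cycle [15, 18, 3, 5, 13] needs 3 colors (χ ≥ 3).
The coloring below uses 3 colors, so χ(G) = 3.
A valid 3-coloring: color 1: [0, 11, 13, 18]; color 2: [2, 5, 9, 15]; color 3: [3, 19].

χ(G) = 3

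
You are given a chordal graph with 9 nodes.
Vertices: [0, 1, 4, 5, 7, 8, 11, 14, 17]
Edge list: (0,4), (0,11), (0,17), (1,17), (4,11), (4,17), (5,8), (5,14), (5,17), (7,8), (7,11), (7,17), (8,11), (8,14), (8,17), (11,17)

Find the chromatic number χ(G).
χ(G) = 4

Clique number ω(G) = 4 (lower bound: χ ≥ ω).
The clique on [0, 4, 11, 17] has size 4, forcing χ ≥ 4, and the coloring below uses 4 colors, so χ(G) = 4.
A valid 4-coloring: color 1: [14, 17]; color 2: [0, 1, 8]; color 3: [5, 11]; color 4: [4, 7].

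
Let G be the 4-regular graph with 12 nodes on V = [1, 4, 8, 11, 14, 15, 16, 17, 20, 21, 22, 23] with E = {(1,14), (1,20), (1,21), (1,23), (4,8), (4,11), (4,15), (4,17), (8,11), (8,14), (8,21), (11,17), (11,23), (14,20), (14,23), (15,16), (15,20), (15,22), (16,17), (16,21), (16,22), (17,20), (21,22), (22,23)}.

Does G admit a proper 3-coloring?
A valid 3-coloring: color 1: [1, 8, 17, 22]; color 2: [4, 16, 20, 23]; color 3: [11, 14, 15, 21].
(χ(G) = 3 ≤ 3.)

Yes, G is 3-colorable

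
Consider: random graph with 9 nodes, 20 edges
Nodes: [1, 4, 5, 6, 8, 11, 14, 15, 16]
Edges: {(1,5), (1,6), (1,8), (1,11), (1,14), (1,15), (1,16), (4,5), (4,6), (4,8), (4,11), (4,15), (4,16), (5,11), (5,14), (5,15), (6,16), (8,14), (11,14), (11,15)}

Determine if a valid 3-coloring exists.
The clique on vertices [1, 5, 11, 14] has size 4 > 3, so it alone needs 4 colors.

No, G is not 3-colorable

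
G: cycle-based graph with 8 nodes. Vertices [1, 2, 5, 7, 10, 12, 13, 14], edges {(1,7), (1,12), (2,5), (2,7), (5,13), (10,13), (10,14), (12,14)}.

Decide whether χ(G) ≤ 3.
A valid 3-coloring: color 1: [5, 7, 10, 12]; color 2: [1, 2, 13, 14].
(χ(G) = 2 ≤ 3.)

Yes, G is 3-colorable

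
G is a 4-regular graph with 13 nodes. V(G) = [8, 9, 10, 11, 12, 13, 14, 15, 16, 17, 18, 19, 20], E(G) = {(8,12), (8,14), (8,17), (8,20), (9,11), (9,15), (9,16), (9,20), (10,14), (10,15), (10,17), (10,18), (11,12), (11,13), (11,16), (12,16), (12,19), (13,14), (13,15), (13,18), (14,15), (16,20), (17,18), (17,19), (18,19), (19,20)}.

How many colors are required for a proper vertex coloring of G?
Clique number ω(G) = 3 (lower bound: χ ≥ ω).
The clique on [9, 11, 16] has size 3, forcing χ ≥ 3, and the coloring below uses 3 colors, so χ(G) = 3.
A valid 3-coloring: color 1: [9, 12, 14, 17]; color 2: [11, 15, 18, 20]; color 3: [8, 10, 13, 16, 19].

χ(G) = 3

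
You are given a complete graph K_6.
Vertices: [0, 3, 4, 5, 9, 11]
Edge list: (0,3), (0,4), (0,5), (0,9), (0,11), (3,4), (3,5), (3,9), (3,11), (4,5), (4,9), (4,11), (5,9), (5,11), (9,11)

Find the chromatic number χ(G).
χ(G) = 6

Clique number ω(G) = 6 (lower bound: χ ≥ ω).
The clique on [0, 3, 4, 5, 9, 11] has size 6, forcing χ ≥ 6, and the coloring below uses 6 colors, so χ(G) = 6.
A valid 6-coloring: color 1: [5]; color 2: [3]; color 3: [4]; color 4: [11]; color 5: [0]; color 6: [9].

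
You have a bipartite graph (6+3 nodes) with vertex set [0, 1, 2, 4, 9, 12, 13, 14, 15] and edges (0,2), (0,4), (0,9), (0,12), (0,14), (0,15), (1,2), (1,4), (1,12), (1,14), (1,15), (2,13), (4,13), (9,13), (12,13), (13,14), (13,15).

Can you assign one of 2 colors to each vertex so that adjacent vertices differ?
A valid 2-coloring: color 1: [0, 1, 13]; color 2: [2, 4, 9, 12, 14, 15].
(χ(G) = 2 ≤ 2.)

Yes, G is 2-colorable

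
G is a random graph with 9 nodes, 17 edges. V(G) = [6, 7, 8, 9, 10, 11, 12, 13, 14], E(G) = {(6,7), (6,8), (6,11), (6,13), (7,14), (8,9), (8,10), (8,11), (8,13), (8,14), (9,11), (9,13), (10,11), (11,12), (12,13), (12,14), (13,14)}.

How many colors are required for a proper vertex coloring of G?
χ(G) = 3

Clique number ω(G) = 3 (lower bound: χ ≥ ω).
The clique on [8, 9, 11] has size 3, forcing χ ≥ 3, and the coloring below uses 3 colors, so χ(G) = 3.
A valid 3-coloring: color 1: [7, 8, 12]; color 2: [11, 13]; color 3: [6, 9, 10, 14].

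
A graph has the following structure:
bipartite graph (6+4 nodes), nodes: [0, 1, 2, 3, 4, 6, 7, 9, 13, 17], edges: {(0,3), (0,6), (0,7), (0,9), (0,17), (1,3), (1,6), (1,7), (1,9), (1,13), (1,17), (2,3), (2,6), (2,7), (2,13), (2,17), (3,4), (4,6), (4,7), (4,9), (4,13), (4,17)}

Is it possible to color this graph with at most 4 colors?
Yes, G is 4-colorable

A valid 4-coloring: color 1: [0, 1, 2, 4]; color 2: [3, 6, 7, 9, 13, 17].
(χ(G) = 2 ≤ 4.)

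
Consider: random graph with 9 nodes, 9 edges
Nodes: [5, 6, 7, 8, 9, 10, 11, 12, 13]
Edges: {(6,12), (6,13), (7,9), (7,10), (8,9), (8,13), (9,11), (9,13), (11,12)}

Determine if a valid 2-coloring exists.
No, G is not 2-colorable

The clique on vertices [8, 9, 13] has size 3 > 2, so it alone needs 3 colors.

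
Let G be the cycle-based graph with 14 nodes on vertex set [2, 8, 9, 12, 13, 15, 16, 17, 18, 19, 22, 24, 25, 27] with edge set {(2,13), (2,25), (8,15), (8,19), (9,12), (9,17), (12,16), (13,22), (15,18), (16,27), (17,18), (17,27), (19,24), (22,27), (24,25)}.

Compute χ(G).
χ(G) = 3

Clique number ω(G) = 2 (lower bound: χ ≥ ω).
Odd cycle [18, 15, 8, 19, 24, 25, 2, 13, 22, 27, 17] needs 3 colors (χ ≥ 3).
The coloring below uses 3 colors, so χ(G) = 3.
A valid 3-coloring: color 1: [12, 13, 15, 17, 19, 25]; color 2: [2, 8, 9, 18, 24, 27]; color 3: [16, 22].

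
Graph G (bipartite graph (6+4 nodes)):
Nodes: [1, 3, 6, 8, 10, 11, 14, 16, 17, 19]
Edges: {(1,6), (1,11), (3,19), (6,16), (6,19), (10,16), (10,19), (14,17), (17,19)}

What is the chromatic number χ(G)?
Clique number ω(G) = 2 (lower bound: χ ≥ ω).
The graph is bipartite (no odd cycle), so 2 colors suffice: χ(G) = 2.
A valid 2-coloring: color 1: [1, 8, 14, 16, 19]; color 2: [3, 6, 10, 11, 17].

χ(G) = 2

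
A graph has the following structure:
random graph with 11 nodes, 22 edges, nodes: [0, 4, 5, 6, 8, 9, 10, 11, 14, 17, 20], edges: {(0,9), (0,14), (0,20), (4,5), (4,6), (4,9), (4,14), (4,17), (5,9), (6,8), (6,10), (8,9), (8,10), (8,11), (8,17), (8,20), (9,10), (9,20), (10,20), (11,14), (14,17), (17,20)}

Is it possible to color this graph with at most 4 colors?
A valid 4-coloring: color 1: [6, 9, 11, 17]; color 2: [0, 4, 8]; color 3: [5, 14, 20]; color 4: [10].
(χ(G) = 4 ≤ 4.)

Yes, G is 4-colorable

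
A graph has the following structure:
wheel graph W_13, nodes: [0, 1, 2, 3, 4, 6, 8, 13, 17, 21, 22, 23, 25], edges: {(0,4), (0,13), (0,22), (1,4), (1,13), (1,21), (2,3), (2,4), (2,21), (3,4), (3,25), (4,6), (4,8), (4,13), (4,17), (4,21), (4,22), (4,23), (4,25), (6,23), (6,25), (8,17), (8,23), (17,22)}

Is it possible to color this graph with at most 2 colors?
The clique on vertices [0, 4, 13] has size 3 > 2, so it alone needs 3 colors.

No, G is not 2-colorable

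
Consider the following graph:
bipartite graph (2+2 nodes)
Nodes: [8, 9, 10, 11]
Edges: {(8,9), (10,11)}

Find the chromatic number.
χ(G) = 2

Clique number ω(G) = 2 (lower bound: χ ≥ ω).
The graph is bipartite (no odd cycle), so 2 colors suffice: χ(G) = 2.
A valid 2-coloring: color 1: [8, 11]; color 2: [9, 10].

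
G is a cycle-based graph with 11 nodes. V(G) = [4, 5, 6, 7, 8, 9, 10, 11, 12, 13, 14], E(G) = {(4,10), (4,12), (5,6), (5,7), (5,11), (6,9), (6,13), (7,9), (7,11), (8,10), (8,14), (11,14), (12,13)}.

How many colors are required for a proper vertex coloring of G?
χ(G) = 3

Clique number ω(G) = 3 (lower bound: χ ≥ ω).
The clique on [5, 7, 11] has size 3, forcing χ ≥ 3, and the coloring below uses 3 colors, so χ(G) = 3.
A valid 3-coloring: color 1: [6, 7, 10, 12, 14]; color 2: [4, 5, 8, 9, 13]; color 3: [11].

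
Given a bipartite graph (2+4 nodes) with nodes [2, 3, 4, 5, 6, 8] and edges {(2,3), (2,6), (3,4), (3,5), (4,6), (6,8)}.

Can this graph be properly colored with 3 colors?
A valid 3-coloring: color 1: [3, 6]; color 2: [2, 4, 5, 8].
(χ(G) = 2 ≤ 3.)

Yes, G is 3-colorable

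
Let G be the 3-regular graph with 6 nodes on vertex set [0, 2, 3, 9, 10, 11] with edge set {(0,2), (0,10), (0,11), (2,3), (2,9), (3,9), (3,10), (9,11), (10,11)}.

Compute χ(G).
Clique number ω(G) = 3 (lower bound: χ ≥ ω).
The clique on [0, 10, 11] has size 3, forcing χ ≥ 3, and the coloring below uses 3 colors, so χ(G) = 3.
A valid 3-coloring: color 1: [2, 11]; color 2: [0, 3]; color 3: [9, 10].

χ(G) = 3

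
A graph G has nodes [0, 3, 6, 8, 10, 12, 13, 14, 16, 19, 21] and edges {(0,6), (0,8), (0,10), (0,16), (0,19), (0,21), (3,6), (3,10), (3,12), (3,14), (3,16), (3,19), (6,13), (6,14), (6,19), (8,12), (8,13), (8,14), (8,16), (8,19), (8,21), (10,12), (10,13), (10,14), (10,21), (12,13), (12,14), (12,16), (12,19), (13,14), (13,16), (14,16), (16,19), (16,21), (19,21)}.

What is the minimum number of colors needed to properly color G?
Clique number ω(G) = 5 (lower bound: χ ≥ ω).
The clique on [0, 8, 16, 19, 21] has size 5, forcing χ ≥ 5, and the coloring below uses 5 colors, so χ(G) = 5.
A valid 5-coloring: color 1: [6, 10, 16]; color 2: [0, 12]; color 3: [14, 19]; color 4: [3, 8]; color 5: [13, 21].

χ(G) = 5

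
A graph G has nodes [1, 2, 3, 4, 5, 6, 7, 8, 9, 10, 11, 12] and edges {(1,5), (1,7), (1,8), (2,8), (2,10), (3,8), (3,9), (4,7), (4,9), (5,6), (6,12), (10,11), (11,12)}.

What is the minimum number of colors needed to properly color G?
Clique number ω(G) = 2 (lower bound: χ ≥ ω).
The graph is bipartite (no odd cycle), so 2 colors suffice: χ(G) = 2.
A valid 2-coloring: color 1: [1, 2, 3, 4, 6, 11]; color 2: [5, 7, 8, 9, 10, 12].

χ(G) = 2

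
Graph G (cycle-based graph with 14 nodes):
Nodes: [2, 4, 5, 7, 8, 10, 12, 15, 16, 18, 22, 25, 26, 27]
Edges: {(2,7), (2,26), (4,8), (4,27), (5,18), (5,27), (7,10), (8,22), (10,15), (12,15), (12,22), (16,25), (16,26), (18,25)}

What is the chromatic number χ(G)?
χ(G) = 2

Clique number ω(G) = 2 (lower bound: χ ≥ ω).
The graph is bipartite (no odd cycle), so 2 colors suffice: χ(G) = 2.
A valid 2-coloring: color 1: [4, 5, 7, 15, 22, 25, 26]; color 2: [2, 8, 10, 12, 16, 18, 27].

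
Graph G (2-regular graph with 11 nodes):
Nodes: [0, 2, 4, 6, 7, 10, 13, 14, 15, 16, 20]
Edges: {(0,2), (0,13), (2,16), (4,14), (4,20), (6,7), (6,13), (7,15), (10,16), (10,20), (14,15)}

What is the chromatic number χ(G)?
Clique number ω(G) = 2 (lower bound: χ ≥ ω).
Odd cycle [0, 2, 16, 10, 20, 4, 14, 15, 7, 6, 13] needs 3 colors (χ ≥ 3).
The coloring below uses 3 colors, so χ(G) = 3.
A valid 3-coloring: color 1: [2, 4, 6, 10, 15]; color 2: [0, 7, 14, 16, 20]; color 3: [13].

χ(G) = 3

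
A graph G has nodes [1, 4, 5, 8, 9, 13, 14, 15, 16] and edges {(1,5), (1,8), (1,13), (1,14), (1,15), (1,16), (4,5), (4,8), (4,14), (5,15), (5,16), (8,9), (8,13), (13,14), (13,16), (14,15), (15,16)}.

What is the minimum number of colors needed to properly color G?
χ(G) = 4

Clique number ω(G) = 4 (lower bound: χ ≥ ω).
The clique on [1, 5, 15, 16] has size 4, forcing χ ≥ 4, and the coloring below uses 4 colors, so χ(G) = 4.
A valid 4-coloring: color 1: [1, 4, 9]; color 2: [8, 14, 16]; color 3: [13, 15]; color 4: [5].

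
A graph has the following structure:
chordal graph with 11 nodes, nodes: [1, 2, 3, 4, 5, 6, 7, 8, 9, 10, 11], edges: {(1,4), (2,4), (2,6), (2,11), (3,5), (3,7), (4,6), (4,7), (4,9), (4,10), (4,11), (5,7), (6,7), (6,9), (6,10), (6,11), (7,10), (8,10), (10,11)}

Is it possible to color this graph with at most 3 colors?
No, G is not 3-colorable

The clique on vertices [2, 4, 6, 11] has size 4 > 3, so it alone needs 4 colors.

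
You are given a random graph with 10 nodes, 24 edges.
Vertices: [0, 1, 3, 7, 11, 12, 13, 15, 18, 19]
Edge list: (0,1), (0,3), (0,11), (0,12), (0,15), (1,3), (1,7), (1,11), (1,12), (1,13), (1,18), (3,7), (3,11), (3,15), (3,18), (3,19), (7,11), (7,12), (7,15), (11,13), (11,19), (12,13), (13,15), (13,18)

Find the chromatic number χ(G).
χ(G) = 4

Clique number ω(G) = 4 (lower bound: χ ≥ ω).
The clique on [0, 1, 3, 11] has size 4, forcing χ ≥ 4, and the coloring below uses 4 colors, so χ(G) = 4.
A valid 4-coloring: color 1: [1, 15, 19]; color 2: [3, 13]; color 3: [11, 12, 18]; color 4: [0, 7].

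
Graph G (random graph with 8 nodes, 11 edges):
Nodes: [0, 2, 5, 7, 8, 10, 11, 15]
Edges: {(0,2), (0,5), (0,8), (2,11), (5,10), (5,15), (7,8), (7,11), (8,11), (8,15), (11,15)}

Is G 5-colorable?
Yes, G is 5-colorable

A valid 5-coloring: color 1: [2, 5, 8]; color 2: [0, 10, 11]; color 3: [7, 15].
(χ(G) = 3 ≤ 5.)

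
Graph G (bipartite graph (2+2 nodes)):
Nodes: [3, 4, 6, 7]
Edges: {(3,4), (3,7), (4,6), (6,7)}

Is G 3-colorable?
Yes, G is 3-colorable

A valid 3-coloring: color 1: [4, 7]; color 2: [3, 6].
(χ(G) = 2 ≤ 3.)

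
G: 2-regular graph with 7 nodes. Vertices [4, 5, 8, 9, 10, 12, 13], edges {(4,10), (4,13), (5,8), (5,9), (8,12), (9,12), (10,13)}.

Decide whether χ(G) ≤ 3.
A valid 3-coloring: color 1: [5, 12, 13]; color 2: [8, 9, 10]; color 3: [4].
(χ(G) = 3 ≤ 3.)

Yes, G is 3-colorable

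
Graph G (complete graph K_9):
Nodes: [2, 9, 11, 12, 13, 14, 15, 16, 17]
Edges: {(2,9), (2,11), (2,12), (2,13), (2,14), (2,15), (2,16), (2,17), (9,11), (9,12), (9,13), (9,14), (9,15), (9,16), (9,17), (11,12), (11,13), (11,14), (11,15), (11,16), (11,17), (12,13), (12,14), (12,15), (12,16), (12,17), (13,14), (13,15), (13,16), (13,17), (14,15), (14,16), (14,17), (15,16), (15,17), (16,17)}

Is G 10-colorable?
Yes, G is 10-colorable

A valid 10-coloring: color 1: [15]; color 2: [12]; color 3: [13]; color 4: [16]; color 5: [17]; color 6: [2]; color 7: [9]; color 8: [14]; color 9: [11].
(χ(G) = 9 ≤ 10.)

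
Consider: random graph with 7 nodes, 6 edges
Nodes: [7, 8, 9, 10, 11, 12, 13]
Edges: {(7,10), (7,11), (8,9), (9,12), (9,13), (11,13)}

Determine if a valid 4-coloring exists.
Yes, G is 4-colorable

A valid 4-coloring: color 1: [9, 10, 11]; color 2: [7, 8, 12, 13].
(χ(G) = 2 ≤ 4.)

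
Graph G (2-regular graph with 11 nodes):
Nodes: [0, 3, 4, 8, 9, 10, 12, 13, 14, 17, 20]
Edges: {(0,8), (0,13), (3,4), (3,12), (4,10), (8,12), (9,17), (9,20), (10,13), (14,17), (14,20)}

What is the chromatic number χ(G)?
Clique number ω(G) = 2 (lower bound: χ ≥ ω).
Odd cycle [10, 4, 3, 12, 8, 0, 13] needs 3 colors (χ ≥ 3).
The coloring below uses 3 colors, so χ(G) = 3.
A valid 3-coloring: color 1: [0, 3, 10, 17, 20]; color 2: [4, 9, 12, 13, 14]; color 3: [8].

χ(G) = 3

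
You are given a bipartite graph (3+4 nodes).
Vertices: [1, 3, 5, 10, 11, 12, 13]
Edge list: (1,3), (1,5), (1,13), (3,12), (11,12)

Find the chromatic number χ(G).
Clique number ω(G) = 2 (lower bound: χ ≥ ω).
The graph is bipartite (no odd cycle), so 2 colors suffice: χ(G) = 2.
A valid 2-coloring: color 1: [1, 10, 12]; color 2: [3, 5, 11, 13].

χ(G) = 2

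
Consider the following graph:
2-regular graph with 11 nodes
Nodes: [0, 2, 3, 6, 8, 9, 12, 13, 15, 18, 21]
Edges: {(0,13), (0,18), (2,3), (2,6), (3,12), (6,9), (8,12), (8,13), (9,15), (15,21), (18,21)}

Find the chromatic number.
Clique number ω(G) = 2 (lower bound: χ ≥ ω).
Odd cycle [21, 18, 0, 13, 8, 12, 3, 2, 6, 9, 15] needs 3 colors (χ ≥ 3).
The coloring below uses 3 colors, so χ(G) = 3.
A valid 3-coloring: color 1: [2, 9, 12, 13, 18]; color 2: [0, 3, 6, 8, 21]; color 3: [15].

χ(G) = 3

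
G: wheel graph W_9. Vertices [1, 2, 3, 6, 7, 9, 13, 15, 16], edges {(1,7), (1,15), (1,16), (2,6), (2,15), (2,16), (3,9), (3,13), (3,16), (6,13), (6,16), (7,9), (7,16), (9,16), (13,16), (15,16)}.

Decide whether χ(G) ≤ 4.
A valid 4-coloring: color 1: [16]; color 2: [1, 2, 9, 13]; color 3: [3, 6, 7, 15].
(χ(G) = 3 ≤ 4.)

Yes, G is 4-colorable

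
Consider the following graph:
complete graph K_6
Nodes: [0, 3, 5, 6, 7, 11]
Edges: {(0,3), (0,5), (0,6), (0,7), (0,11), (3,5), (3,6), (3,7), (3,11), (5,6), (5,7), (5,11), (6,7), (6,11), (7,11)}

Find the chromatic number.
χ(G) = 6

Clique number ω(G) = 6 (lower bound: χ ≥ ω).
The clique on [0, 3, 5, 6, 7, 11] has size 6, forcing χ ≥ 6, and the coloring below uses 6 colors, so χ(G) = 6.
A valid 6-coloring: color 1: [7]; color 2: [5]; color 3: [6]; color 4: [3]; color 5: [11]; color 6: [0].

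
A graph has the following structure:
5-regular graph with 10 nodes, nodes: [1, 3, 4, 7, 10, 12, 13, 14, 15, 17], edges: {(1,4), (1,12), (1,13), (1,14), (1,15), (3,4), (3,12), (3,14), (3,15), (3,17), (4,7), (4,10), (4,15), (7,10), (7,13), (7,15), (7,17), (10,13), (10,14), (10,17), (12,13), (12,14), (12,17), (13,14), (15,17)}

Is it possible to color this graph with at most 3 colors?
No, G is not 3-colorable

The clique on vertices [1, 12, 13, 14] has size 4 > 3, so it alone needs 4 colors.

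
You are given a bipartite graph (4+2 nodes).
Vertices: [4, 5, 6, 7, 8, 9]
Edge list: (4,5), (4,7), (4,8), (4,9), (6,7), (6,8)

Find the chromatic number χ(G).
Clique number ω(G) = 2 (lower bound: χ ≥ ω).
The graph is bipartite (no odd cycle), so 2 colors suffice: χ(G) = 2.
A valid 2-coloring: color 1: [4, 6]; color 2: [5, 7, 8, 9].

χ(G) = 2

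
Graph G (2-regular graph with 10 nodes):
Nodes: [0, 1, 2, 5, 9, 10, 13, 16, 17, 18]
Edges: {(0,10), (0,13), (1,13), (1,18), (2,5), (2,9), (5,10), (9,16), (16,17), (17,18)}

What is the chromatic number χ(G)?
Clique number ω(G) = 2 (lower bound: χ ≥ ω).
The graph is bipartite (no odd cycle), so 2 colors suffice: χ(G) = 2.
A valid 2-coloring: color 1: [2, 10, 13, 16, 18]; color 2: [0, 1, 5, 9, 17].

χ(G) = 2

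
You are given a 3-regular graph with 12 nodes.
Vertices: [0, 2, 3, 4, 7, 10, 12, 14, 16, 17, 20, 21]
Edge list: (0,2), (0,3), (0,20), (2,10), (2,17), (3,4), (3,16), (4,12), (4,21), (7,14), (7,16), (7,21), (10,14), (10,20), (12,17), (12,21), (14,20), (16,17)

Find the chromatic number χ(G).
Clique number ω(G) = 3 (lower bound: χ ≥ ω).
The clique on [4, 12, 21] has size 3, forcing χ ≥ 3, and the coloring below uses 3 colors, so χ(G) = 3.
A valid 3-coloring: color 1: [0, 12, 14, 16]; color 2: [4, 7, 10, 17]; color 3: [2, 3, 20, 21].

χ(G) = 3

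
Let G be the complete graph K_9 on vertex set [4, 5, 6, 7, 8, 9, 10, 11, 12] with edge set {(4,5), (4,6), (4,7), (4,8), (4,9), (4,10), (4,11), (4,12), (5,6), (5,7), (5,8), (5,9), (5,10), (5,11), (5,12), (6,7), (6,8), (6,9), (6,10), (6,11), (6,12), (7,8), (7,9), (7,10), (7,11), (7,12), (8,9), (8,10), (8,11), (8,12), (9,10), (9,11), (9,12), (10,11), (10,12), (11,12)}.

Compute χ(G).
Clique number ω(G) = 9 (lower bound: χ ≥ ω).
The clique on [4, 5, 6, 7, 8, 9, 10, 11, 12] has size 9, forcing χ ≥ 9, and the coloring below uses 9 colors, so χ(G) = 9.
A valid 9-coloring: color 1: [11]; color 2: [7]; color 3: [6]; color 4: [4]; color 5: [8]; color 6: [10]; color 7: [5]; color 8: [9]; color 9: [12].

χ(G) = 9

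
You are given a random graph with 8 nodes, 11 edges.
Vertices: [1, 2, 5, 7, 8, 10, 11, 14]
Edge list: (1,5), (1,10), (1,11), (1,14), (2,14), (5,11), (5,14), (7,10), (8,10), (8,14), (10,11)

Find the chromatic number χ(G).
χ(G) = 3

Clique number ω(G) = 3 (lower bound: χ ≥ ω).
The clique on [1, 10, 11] has size 3, forcing χ ≥ 3, and the coloring below uses 3 colors, so χ(G) = 3.
A valid 3-coloring: color 1: [7, 11, 14]; color 2: [1, 2, 8]; color 3: [5, 10].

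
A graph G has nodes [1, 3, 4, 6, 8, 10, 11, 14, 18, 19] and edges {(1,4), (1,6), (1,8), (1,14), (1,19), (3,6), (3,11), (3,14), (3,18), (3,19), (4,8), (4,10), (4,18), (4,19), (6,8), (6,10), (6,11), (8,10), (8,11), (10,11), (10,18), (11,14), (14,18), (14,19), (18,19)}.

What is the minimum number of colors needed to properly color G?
Clique number ω(G) = 4 (lower bound: χ ≥ ω).
The clique on [3, 14, 18, 19] has size 4, forcing χ ≥ 4, and the coloring below uses 4 colors, so χ(G) = 4.
A valid 4-coloring: color 1: [3, 8]; color 2: [4, 6, 14]; color 3: [1, 11, 18]; color 4: [10, 19].

χ(G) = 4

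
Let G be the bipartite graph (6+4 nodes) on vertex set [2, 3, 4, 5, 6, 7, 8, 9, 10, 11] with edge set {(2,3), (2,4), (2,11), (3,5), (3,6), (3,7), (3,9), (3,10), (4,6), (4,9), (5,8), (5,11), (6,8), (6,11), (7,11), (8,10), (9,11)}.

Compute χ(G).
Clique number ω(G) = 2 (lower bound: χ ≥ ω).
The graph is bipartite (no odd cycle), so 2 colors suffice: χ(G) = 2.
A valid 2-coloring: color 1: [3, 4, 8, 11]; color 2: [2, 5, 6, 7, 9, 10].

χ(G) = 2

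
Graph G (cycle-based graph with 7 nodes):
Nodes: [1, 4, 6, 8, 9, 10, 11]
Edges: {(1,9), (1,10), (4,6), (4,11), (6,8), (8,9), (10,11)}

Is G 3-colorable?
A valid 3-coloring: color 1: [6, 9, 11]; color 2: [1, 4, 8]; color 3: [10].
(χ(G) = 3 ≤ 3.)

Yes, G is 3-colorable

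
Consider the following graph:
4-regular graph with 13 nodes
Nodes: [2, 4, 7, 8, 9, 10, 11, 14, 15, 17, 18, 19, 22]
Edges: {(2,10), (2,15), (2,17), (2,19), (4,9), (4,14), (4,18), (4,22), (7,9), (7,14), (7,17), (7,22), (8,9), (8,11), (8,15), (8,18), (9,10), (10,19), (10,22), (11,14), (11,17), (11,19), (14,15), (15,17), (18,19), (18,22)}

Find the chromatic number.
χ(G) = 3

Clique number ω(G) = 3 (lower bound: χ ≥ ω).
The clique on [2, 15, 17] has size 3, forcing χ ≥ 3, and the coloring below uses 3 colors, so χ(G) = 3.
A valid 3-coloring: color 1: [9, 14, 17, 19, 22]; color 2: [7, 10, 11, 15, 18]; color 3: [2, 4, 8].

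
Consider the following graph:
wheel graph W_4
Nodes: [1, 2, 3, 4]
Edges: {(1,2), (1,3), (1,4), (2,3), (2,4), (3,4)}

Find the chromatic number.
χ(G) = 4

Clique number ω(G) = 4 (lower bound: χ ≥ ω).
The clique on [1, 2, 3, 4] has size 4, forcing χ ≥ 4, and the coloring below uses 4 colors, so χ(G) = 4.
A valid 4-coloring: color 1: [4]; color 2: [3]; color 3: [2]; color 4: [1].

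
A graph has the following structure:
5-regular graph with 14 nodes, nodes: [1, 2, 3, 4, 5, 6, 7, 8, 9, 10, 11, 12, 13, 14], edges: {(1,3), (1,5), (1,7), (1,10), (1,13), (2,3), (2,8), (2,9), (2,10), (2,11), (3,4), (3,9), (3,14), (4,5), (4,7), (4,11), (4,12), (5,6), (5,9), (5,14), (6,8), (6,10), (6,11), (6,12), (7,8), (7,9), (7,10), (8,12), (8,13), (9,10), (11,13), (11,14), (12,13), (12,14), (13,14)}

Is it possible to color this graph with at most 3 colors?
Yes, G is 3-colorable

A valid 3-coloring: color 1: [3, 5, 10, 11, 12]; color 2: [1, 4, 8, 9, 14]; color 3: [2, 6, 7, 13].
(χ(G) = 3 ≤ 3.)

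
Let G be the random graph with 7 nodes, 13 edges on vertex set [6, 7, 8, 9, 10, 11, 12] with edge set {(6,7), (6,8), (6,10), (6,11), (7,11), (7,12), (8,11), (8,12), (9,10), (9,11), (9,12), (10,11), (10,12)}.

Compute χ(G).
Clique number ω(G) = 3 (lower bound: χ ≥ ω).
The clique on [9, 10, 11] has size 3, forcing χ ≥ 3, and the coloring below uses 3 colors, so χ(G) = 3.
A valid 3-coloring: color 1: [11, 12]; color 2: [7, 8, 10]; color 3: [6, 9].

χ(G) = 3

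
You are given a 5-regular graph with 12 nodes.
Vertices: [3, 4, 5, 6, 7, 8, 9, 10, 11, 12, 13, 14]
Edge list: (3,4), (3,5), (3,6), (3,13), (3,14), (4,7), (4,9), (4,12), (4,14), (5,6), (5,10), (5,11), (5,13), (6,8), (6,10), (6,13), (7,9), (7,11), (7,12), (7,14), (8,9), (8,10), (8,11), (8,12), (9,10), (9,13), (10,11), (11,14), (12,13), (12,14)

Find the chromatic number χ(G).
Clique number ω(G) = 4 (lower bound: χ ≥ ω).
The clique on [3, 5, 6, 13] has size 4, forcing χ ≥ 4, and the coloring below uses 4 colors, so χ(G) = 4.
A valid 4-coloring: color 1: [4, 6, 11]; color 2: [10, 13, 14]; color 3: [3, 7, 8]; color 4: [5, 9, 12].

χ(G) = 4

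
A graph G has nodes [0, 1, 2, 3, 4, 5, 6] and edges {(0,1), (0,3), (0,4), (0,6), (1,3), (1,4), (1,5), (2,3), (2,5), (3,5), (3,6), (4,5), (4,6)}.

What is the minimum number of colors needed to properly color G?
χ(G) = 3

Clique number ω(G) = 3 (lower bound: χ ≥ ω).
The clique on [0, 1, 3] has size 3, forcing χ ≥ 3, and the coloring below uses 3 colors, so χ(G) = 3.
A valid 3-coloring: color 1: [3, 4]; color 2: [0, 5]; color 3: [1, 2, 6].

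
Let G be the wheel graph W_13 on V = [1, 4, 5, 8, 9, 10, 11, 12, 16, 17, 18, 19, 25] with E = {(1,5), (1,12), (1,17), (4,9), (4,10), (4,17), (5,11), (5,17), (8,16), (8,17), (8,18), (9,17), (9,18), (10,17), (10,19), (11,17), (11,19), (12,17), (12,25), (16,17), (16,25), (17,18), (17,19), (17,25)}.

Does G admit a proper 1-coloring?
The clique on vertices [1, 12, 17] has size 3 > 1, so it alone needs 3 colors.

No, G is not 1-colorable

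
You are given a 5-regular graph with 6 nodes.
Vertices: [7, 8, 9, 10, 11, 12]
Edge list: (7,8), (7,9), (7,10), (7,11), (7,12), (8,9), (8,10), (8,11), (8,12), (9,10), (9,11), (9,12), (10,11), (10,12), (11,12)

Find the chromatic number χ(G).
Clique number ω(G) = 6 (lower bound: χ ≥ ω).
The clique on [7, 8, 9, 10, 11, 12] has size 6, forcing χ ≥ 6, and the coloring below uses 6 colors, so χ(G) = 6.
A valid 6-coloring: color 1: [12]; color 2: [9]; color 3: [10]; color 4: [7]; color 5: [11]; color 6: [8].

χ(G) = 6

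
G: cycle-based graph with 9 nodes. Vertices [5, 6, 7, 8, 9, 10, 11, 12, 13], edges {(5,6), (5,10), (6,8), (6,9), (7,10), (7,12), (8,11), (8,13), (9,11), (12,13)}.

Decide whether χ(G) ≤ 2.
No, G is not 2-colorable

Odd cycle [7, 10, 5, 6, 8, 13, 12] needs 3 colors (χ ≥ 3).
Hence χ(G) ≥ 3 > 2, so no proper 2-coloring exists.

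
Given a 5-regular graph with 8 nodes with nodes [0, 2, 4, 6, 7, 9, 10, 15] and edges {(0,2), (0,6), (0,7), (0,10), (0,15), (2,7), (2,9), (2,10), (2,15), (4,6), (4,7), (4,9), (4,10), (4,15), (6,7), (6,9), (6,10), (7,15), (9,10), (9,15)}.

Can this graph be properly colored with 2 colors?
No, G is not 2-colorable

The clique on vertices [0, 2, 7, 15] has size 4 > 2, so it alone needs 4 colors.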